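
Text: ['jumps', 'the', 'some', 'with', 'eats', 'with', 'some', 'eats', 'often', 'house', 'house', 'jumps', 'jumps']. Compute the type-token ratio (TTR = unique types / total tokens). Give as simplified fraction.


Tokens: 13
Unique types: ('eats', 'house', 'jumps', 'often', 'some', 'the', 'with') = 7
TTR = 7/13
Already in lowest terms.

7/13


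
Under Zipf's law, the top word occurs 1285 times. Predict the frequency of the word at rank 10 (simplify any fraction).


Zipf's law: freq(rank) = f1 / rank
f1 = 1285, rank = 10
freq = 1285 / 10
GCD(1285, 10) = 5
Simplified: 257/2

257/2


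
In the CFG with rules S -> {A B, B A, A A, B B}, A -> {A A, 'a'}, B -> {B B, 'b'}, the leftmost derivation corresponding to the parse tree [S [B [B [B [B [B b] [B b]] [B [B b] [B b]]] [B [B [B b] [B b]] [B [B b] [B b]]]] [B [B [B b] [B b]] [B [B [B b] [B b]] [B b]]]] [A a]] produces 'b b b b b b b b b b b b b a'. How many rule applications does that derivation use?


Every bracketed nonterminal node [X ...] in the tree is produced by exactly one rule application.
Reading the tree off as a leftmost derivation:
  Step 1: S  =>  B A   (applied S -> B A)
  Step 2: B A  =>  B B A   (applied B -> B B)
  Step 3: B B A  =>  B B B A   (applied B -> B B)
  Step 4: B B B A  =>  B B B B A   (applied B -> B B)
  Step 5: B B B B A  =>  B B B B B A   (applied B -> B B)
  Step 6: B B B B B A  =>  b B B B B A   (applied B -> b)
  Step 7: b B B B B A  =>  b b B B B A   (applied B -> b)
  Step 8: b b B B B A  =>  b b B B B B A   (applied B -> B B)
  Step 9: b b B B B B A  =>  b b b B B B A   (applied B -> b)
  Step 10: b b b B B B A  =>  b b b b B B A   (applied B -> b)
  Step 11: b b b b B B A  =>  b b b b B B B A   (applied B -> B B)
  Step 12: b b b b B B B A  =>  b b b b B B B B A   (applied B -> B B)
  Step 13: b b b b B B B B A  =>  b b b b b B B B A   (applied B -> b)
  Step 14: b b b b b B B B A  =>  b b b b b b B B A   (applied B -> b)
  Step 15: b b b b b b B B A  =>  b b b b b b B B B A   (applied B -> B B)
  Step 16: b b b b b b B B B A  =>  b b b b b b b B B A   (applied B -> b)
  Step 17: b b b b b b b B B A  =>  b b b b b b b b B A   (applied B -> b)
  Step 18: b b b b b b b b B A  =>  b b b b b b b b B B A   (applied B -> B B)
  Step 19: b b b b b b b b B B A  =>  b b b b b b b b B B B A   (applied B -> B B)
  Step 20: b b b b b b b b B B B A  =>  b b b b b b b b b B B A   (applied B -> b)
  Step 21: b b b b b b b b b B B A  =>  b b b b b b b b b b B A   (applied B -> b)
  Step 22: b b b b b b b b b b B A  =>  b b b b b b b b b b B B A   (applied B -> B B)
  Step 23: b b b b b b b b b b B B A  =>  b b b b b b b b b b B B B A   (applied B -> B B)
  Step 24: b b b b b b b b b b B B B A  =>  b b b b b b b b b b b B B A   (applied B -> b)
  Step 25: b b b b b b b b b b b B B A  =>  b b b b b b b b b b b b B A   (applied B -> b)
  Step 26: b b b b b b b b b b b b B A  =>  b b b b b b b b b b b b b A   (applied B -> b)
  Step 27: b b b b b b b b b b b b b A  =>  b b b b b b b b b b b b b a   (applied A -> a)
Final yield: b b b b b b b b b b b b b a
Total rewrite steps: 27

27


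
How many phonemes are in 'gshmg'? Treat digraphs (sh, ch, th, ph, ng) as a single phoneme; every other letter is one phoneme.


Parsing 'gshmg' greedily, digraphs first:
  'g' -> consonant phoneme (phonemes so far: 1)
  'sh' -> digraph (1 consonant phoneme) (phonemes so far: 2)
  'm' -> consonant phoneme (phonemes so far: 3)
  'g' -> consonant phoneme (phonemes so far: 4)
Total phonemes: 4

4


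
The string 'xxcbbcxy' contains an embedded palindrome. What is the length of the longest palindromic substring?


Scanning 'xxcbbcxy' for palindromic substrings.
Substring at positions 1-6: 'xcbbcx'.
Check: reverse('xcbbcx') = 'xcbbcx' -> palindrome confirmed.
Neighbouring characters ('x' / 'y') break symmetry, so it cannot extend further.
No longer palindromic substring exists; longest length = 6

6


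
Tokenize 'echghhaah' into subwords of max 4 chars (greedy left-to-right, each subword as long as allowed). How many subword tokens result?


'echghhaah' has 9 characters.
Chunking with max size 4:
  Chunk 1: 'echg' (positions 0-3)
  Chunk 2: 'hhaa' (positions 4-7)
  Chunk 3: 'h' (positions 8-8)
Total chunks: ceil(9 / 4) = 3

3


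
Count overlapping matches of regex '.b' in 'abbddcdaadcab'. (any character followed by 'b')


Pattern: .b means any character followed by 'b'.
Scanning 'abbddcdaadcab' position-by-position:
  Pos 0: window 'ab' -> MATCH
  Pos 1: window 'bb' -> MATCH
  Pos 2: window 'bd' -> no
  Pos 3: window 'dd' -> no
  Pos 4: window 'dc' -> no
  Pos 5: window 'cd' -> no
  Pos 6: window 'da' -> no
  Pos 7: window 'aa' -> no
  Pos 8: window 'ad' -> no
  Pos 9: window 'dc' -> no
  Pos 10: window 'ca' -> no
  Pos 11: window 'ab' -> MATCH
  Pos 12: window 'b' -> no
Total matches: 3

3


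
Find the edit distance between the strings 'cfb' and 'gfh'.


Building DP table for s1='cfb' (len 3) and s2='gfh' (len 3):
       g  f  h
    0  1  2  3
  c 1  1  2  3
  f 2  2  1  2
  b 3  3  2  2
Edit distance = dp[3][3] = 2

2


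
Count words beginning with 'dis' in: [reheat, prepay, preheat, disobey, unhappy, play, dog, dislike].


Checking each word for prefix 'dis':
  'reheat' -> no (count: 0)
  'prepay' -> no (count: 0)
  'preheat' -> no (count: 0)
  'disobey' -> YES, starts with 'dis' (count: 1)
  'unhappy' -> no (count: 1)
  'play' -> no (count: 1)
  'dog' -> no (count: 1)
  'dislike' -> YES, starts with 'dis' (count: 2)
Total with prefix 'dis': 2

2


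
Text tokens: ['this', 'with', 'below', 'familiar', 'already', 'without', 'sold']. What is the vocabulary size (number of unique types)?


Listing all tokens and tracking unique types:
  Token 1: 'this' -> NEW (unique so far: 1)
  Token 2: 'with' -> NEW (unique so far: 2)
  Token 3: 'below' -> NEW (unique so far: 3)
  Token 4: 'familiar' -> NEW (unique so far: 4)
  Token 5: 'already' -> NEW (unique so far: 5)
  Token 6: 'without' -> NEW (unique so far: 6)
  Token 7: 'sold' -> NEW (unique so far: 7)
Unique types: ('already', 'below', 'familiar', 'sold', 'this', 'with', 'without')
Vocabulary size: 7

7


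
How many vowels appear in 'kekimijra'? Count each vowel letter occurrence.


Scanning each character of 'kekimijra':
  Position 1: 'k' -> consonant (running count: 0)
  Position 2: 'e' -> vowel (running count: 1)
  Position 3: 'k' -> consonant (running count: 1)
  Position 4: 'i' -> vowel (running count: 2)
  Position 5: 'm' -> consonant (running count: 2)
  Position 6: 'i' -> vowel (running count: 3)
  Position 7: 'j' -> consonant (running count: 3)
  Position 8: 'r' -> consonant (running count: 3)
  Position 9: 'a' -> vowel (running count: 4)
Total vowels: 4

4


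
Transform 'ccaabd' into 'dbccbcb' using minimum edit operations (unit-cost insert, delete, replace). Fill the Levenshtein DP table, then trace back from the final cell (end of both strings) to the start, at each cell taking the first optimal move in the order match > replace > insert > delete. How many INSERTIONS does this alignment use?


Edit distance = 5. Backtracking from cell (6, 7) with preference match > replace > insert > delete,
then listing the resulting alignment 'ccaabd' -> 'dbccbcb' left to right:
  Step 1: insert 'd' [insertion #1]
  Step 2: insert 'b' [insertion #2]
  Step 3: keep 'c'
  Step 4: keep 'c'
  Step 5: replace a->b
  Step 6: replace a->c
  Step 7: keep 'b'
  Step 8: delete 'd'
Total insertions: 2

2


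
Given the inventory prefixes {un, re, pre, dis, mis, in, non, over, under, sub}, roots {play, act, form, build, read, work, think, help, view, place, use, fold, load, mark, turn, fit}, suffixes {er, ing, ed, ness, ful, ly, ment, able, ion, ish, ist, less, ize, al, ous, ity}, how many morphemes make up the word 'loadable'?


Segmenting 'loadable' against the inventory:
  'load' -> root (morpheme 1)
  'able' -> suffix (morpheme 2)
Total morphemes: 2

2


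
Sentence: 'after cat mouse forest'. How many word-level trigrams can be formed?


Word trigrams from [4] words:
  Trigram 1: (after cat mouse)
  Trigram 2: (cat mouse forest)
Total word trigrams: 4 - 2 = 2

2


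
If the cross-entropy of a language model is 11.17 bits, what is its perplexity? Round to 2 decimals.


Perplexity formula: PP = 2^H
H = 11.17
PP = 2^11.17
Decompose: 2^11.17 = 2^11 * 2^0.17
2^11 = 2048, 2^0.17 ~ 1.1250585
PP ~ 2048 * 1.1250585 = 2304.1198080
Rounded to 2 decimals: 2304.12

2304.12


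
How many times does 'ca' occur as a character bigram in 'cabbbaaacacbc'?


Scanning 'cabbbaaacacbc' for bigram 'ca':
  Position 0: 'ca' -> MATCH
  Position 1: 'ab' -> no
  Position 2: 'bb' -> no
  Position 3: 'bb' -> no
  Position 4: 'ba' -> no
  Position 5: 'aa' -> no
  Position 6: 'aa' -> no
  Position 7: 'ac' -> no
  Position 8: 'ca' -> MATCH
  Position 9: 'ac' -> no
  Position 10: 'cb' -> no
  Position 11: 'bc' -> no
Total matches: 2

2


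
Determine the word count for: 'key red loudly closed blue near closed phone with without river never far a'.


Counting words by splitting on spaces:
  Word 1: 'key'
  Word 2: 'red'
  Word 3: 'loudly'
  Word 4: 'closed'
  Word 5: 'blue'
  Word 6: 'near'
  Word 7: 'closed'
  Word 8: 'phone'
  Word 9: 'with'
  Word 10: 'without'
  Word 11: 'river'
  Word 12: 'never'
  Word 13: 'far'
  Word 14: 'a'
Total words: 14

14


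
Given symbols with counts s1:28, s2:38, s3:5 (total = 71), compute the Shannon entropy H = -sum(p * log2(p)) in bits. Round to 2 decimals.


Computing entropy H = -sum(p_i * log2(p_i)):
  s1: p = 28/71 = 0.3944, -p*log2(p) = 0.5294
  s2: p = 38/71 = 0.5352, -p*log2(p) = 0.4827
  s3: p = 5/71 = 0.0704, -p*log2(p) = 0.2696
H = sum of terms = 1.2817
Rounded to 2 decimals: 1.28

1.28


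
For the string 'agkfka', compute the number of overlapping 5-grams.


String 'agkfka' has length L = 6.
Number of overlapping n-grams = L - n + 1
Substituting: 6 - 5 + 1 = 2

2


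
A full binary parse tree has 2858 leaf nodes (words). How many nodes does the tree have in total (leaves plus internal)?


Leaf nodes (terminals): 2858
Internal nodes = n - 1 = 2858 - 1 = 2857
Total = leaves + internal = 2858 + 2857 = 5715

5715


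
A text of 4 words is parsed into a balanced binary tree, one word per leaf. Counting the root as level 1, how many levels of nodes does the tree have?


In a balanced binary tree with n leaves the deepest leaf is ceil(log2(n)) edges below the root,
so counting node levels inclusive of root and leaves gives ceil(log2(n)) + 1 levels.
log2(4) = 2.0000
ceil(2.0000) = 2
levels = 2 + 1 = 3

3


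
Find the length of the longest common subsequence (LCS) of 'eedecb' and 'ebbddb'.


DP table for LCS of 'eedecb' and 'ebbddb':
       e  b  b  d  d  b
    0  0  0  0  0  0  0
  e 0  1  1  1  1  1  1
  e 0  1  1  1  1  1  1
  d 0  1  1  1  2  2  2
  e 0  1  1  1  2  2  2
  c 0  1  1  1  2  2  2
  b 0  1  2  2  2  2  3
LCS: 'edb'
LCS length = 3

3


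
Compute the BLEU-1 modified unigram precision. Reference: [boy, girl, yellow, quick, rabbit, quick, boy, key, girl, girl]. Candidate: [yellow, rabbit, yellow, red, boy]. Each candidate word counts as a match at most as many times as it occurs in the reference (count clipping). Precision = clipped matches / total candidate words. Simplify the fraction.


Reference word counts: {'boy': 2, 'girl': 3, 'key': 1, 'quick': 2, 'rabbit': 1, 'yellow': 1}
Checking each candidate word (with clipping):
  'yellow' -> in reference (ref count 1, used 1/1) -> match (matches: 1)
  'rabbit' -> in reference (ref count 1, used 1/1) -> match (matches: 2)
  'yellow' -> ref count 1 already used up (1/1) -> clipped, no match (matches: 2)
  'red' -> not in reference -> no match (matches: 2)
  'boy' -> in reference (ref count 2, used 1/2) -> match (matches: 3)
Clipped matches: 3, Candidate length: 5
Precision = 3/5

3/5


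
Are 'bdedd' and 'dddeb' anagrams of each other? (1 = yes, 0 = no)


Sort characters of 'bdedd': 'bddde'
Sort characters of 'dddeb': 'bddde'
Sorted forms match -> they ARE anagrams
Result: 1

1


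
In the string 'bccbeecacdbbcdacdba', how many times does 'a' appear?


Scanning 'bccbeecacdbbcdacdba' for 'a':
  Position 7: 'a' -> MATCH (count: 1)
  Position 14: 'a' -> MATCH (count: 2)
  Position 18: 'a' -> MATCH (count: 3)
Total occurrences of 'a': 3

3


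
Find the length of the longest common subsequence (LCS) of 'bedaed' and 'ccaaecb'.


DP table for LCS of 'bedaed' and 'ccaaecb':
       c  c  a  a  e  c  b
    0  0  0  0  0  0  0  0
  b 0  0  0  0  0  0  0  1
  e 0  0  0  0  0  1  1  1
  d 0  0  0  0  0  1  1  1
  a 0  0  0  1  1  1  1  1
  e 0  0  0  1  1  2  2  2
  d 0  0  0  1  1  2  2  2
LCS: 'ae'
LCS length = 2

2


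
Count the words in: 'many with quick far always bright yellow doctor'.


Counting words by splitting on spaces:
  Word 1: 'many'
  Word 2: 'with'
  Word 3: 'quick'
  Word 4: 'far'
  Word 5: 'always'
  Word 6: 'bright'
  Word 7: 'yellow'
  Word 8: 'doctor'
Total words: 8

8


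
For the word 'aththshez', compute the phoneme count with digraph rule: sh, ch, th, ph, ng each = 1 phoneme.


Parsing 'aththshez' greedily, digraphs first:
  'a' -> vowel phoneme (phonemes so far: 1)
  'th' -> digraph (1 consonant phoneme) (phonemes so far: 2)
  'th' -> digraph (1 consonant phoneme) (phonemes so far: 3)
  'sh' -> digraph (1 consonant phoneme) (phonemes so far: 4)
  'e' -> vowel phoneme (phonemes so far: 5)
  'z' -> consonant phoneme (phonemes so far: 6)
Total phonemes: 6

6


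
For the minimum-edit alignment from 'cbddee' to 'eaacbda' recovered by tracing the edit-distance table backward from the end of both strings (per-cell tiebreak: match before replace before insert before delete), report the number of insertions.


Edit distance = 6. Backtracking from cell (6, 7) with preference match > replace > insert > delete,
then listing the resulting alignment 'cbddee' -> 'eaacbda' left to right:
  Step 1: insert 'e' [insertion #1]
  Step 2: insert 'a' [insertion #2]
  Step 3: insert 'a' [insertion #3]
  Step 4: keep 'c'
  Step 5: keep 'b'
  Step 6: delete 'd'
  Step 7: keep 'd'
  Step 8: delete 'e'
  Step 9: replace e->a
Total insertions: 3

3


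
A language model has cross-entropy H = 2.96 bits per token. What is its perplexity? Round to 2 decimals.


Perplexity formula: PP = 2^H
H = 2.96
PP = 2^2.96
Decompose: 2^2.96 = 2^2 * 2^0.96
2^2 = 4, 2^0.96 ~ 1.9453099
PP ~ 4 * 1.9453099 = 7.7812396
Rounded to 2 decimals: 7.78

7.78


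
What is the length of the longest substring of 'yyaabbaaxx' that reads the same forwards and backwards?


Scanning 'yyaabbaaxx' for palindromic substrings.
Substring at positions 2-7: 'aabbaa'.
Check: reverse('aabbaa') = 'aabbaa' -> palindrome confirmed.
Neighbouring characters ('y' / 'x') break symmetry, so it cannot extend further.
No longer palindromic substring exists; longest length = 6

6


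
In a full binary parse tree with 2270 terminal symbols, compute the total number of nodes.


Leaf nodes (terminals): 2270
Internal nodes = n - 1 = 2270 - 1 = 2269
Total = leaves + internal = 2270 + 2269 = 4539

4539


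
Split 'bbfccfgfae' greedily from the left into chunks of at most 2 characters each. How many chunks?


'bbfccfgfae' has 10 characters.
Chunking with max size 2:
  Chunk 1: 'bb' (positions 0-1)
  Chunk 2: 'fc' (positions 2-3)
  Chunk 3: 'cf' (positions 4-5)
  Chunk 4: 'gf' (positions 6-7)
  Chunk 5: 'ae' (positions 8-9)
Total chunks: ceil(10 / 2) = 5

5


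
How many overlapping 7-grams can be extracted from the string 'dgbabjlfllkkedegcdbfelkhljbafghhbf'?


String 'dgbabjlfllkkedegcdbfelkhljbafghhbf' has length L = 34.
Number of overlapping n-grams = L - n + 1
Substituting: 34 - 7 + 1 = 28

28


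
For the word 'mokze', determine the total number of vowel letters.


Scanning each character of 'mokze':
  Position 1: 'm' -> consonant (running count: 0)
  Position 2: 'o' -> vowel (running count: 1)
  Position 3: 'k' -> consonant (running count: 1)
  Position 4: 'z' -> consonant (running count: 1)
  Position 5: 'e' -> vowel (running count: 2)
Total vowels: 2

2


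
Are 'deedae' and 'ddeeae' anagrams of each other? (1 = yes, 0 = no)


Sort characters of 'deedae': 'addeee'
Sort characters of 'ddeeae': 'addeee'
Sorted forms match -> they ARE anagrams
Result: 1

1


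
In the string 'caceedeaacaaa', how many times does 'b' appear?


Scanning 'caceedeaacaaa' for 'b':
  No matches found.
Total occurrences of 'b': 0

0


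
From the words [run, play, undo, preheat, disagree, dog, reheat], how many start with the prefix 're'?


Checking each word for prefix 're':
  'run' -> no (count: 0)
  'play' -> no (count: 0)
  'undo' -> no (count: 0)
  'preheat' -> no (count: 0)
  'disagree' -> no (count: 0)
  'dog' -> no (count: 0)
  'reheat' -> YES, starts with 're' (count: 1)
Total with prefix 're': 1

1


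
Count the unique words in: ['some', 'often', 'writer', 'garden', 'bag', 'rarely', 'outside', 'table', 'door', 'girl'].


Listing all tokens and tracking unique types:
  Token 1: 'some' -> NEW (unique so far: 1)
  Token 2: 'often' -> NEW (unique so far: 2)
  Token 3: 'writer' -> NEW (unique so far: 3)
  Token 4: 'garden' -> NEW (unique so far: 4)
  Token 5: 'bag' -> NEW (unique so far: 5)
  Token 6: 'rarely' -> NEW (unique so far: 6)
  Token 7: 'outside' -> NEW (unique so far: 7)
  Token 8: 'table' -> NEW (unique so far: 8)
  Token 9: 'door' -> NEW (unique so far: 9)
  Token 10: 'girl' -> NEW (unique so far: 10)
Unique types: ('bag', 'door', 'garden', 'girl', 'often', 'outside', 'rarely', 'some', 'table', 'writer')
Vocabulary size: 10

10


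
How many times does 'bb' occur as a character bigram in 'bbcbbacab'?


Scanning 'bbcbbacab' for bigram 'bb':
  Position 0: 'bb' -> MATCH
  Position 1: 'bc' -> no
  Position 2: 'cb' -> no
  Position 3: 'bb' -> MATCH
  Position 4: 'ba' -> no
  Position 5: 'ac' -> no
  Position 6: 'ca' -> no
  Position 7: 'ab' -> no
Total matches: 2

2


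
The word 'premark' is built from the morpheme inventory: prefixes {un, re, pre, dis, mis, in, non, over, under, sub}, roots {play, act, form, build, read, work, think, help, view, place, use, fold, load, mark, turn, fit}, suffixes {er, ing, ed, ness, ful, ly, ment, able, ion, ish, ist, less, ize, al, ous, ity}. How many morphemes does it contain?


Segmenting 'premark' against the inventory:
  'pre' -> prefix (morpheme 1)
  'mark' -> root (morpheme 2)
Total morphemes: 2

2


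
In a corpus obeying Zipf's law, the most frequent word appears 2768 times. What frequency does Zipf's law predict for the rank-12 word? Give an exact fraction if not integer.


Zipf's law: freq(rank) = f1 / rank
f1 = 2768, rank = 12
freq = 2768 / 12
GCD(2768, 12) = 4
Simplified: 692/3

692/3


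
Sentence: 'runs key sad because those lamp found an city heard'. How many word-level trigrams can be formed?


Word trigrams from [10] words:
  Trigram 1: (runs key sad)
  Trigram 2: (key sad because)
  Trigram 3: (sad because those)
  Trigram 4: (because those lamp)
  Trigram 5: (those lamp found)
  Trigram 6: (lamp found an)
  Trigram 7: (found an city)
  Trigram 8: (an city heard)
Total word trigrams: 10 - 2 = 8

8


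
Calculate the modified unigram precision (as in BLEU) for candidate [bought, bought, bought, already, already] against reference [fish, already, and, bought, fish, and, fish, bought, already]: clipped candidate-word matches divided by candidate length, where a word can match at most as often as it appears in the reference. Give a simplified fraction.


Reference word counts: {'already': 2, 'and': 2, 'bought': 2, 'fish': 3}
Checking each candidate word (with clipping):
  'bought' -> in reference (ref count 2, used 1/2) -> match (matches: 1)
  'bought' -> in reference (ref count 2, used 2/2) -> match (matches: 2)
  'bought' -> ref count 2 already used up (2/2) -> clipped, no match (matches: 2)
  'already' -> in reference (ref count 2, used 1/2) -> match (matches: 3)
  'already' -> in reference (ref count 2, used 2/2) -> match (matches: 4)
Clipped matches: 4, Candidate length: 5
Precision = 4/5

4/5


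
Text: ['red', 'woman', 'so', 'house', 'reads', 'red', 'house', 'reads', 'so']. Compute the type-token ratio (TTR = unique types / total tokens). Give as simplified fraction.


Tokens: 9
Unique types: ('house', 'reads', 'red', 'so', 'woman') = 5
TTR = 5/9
Already in lowest terms.

5/9


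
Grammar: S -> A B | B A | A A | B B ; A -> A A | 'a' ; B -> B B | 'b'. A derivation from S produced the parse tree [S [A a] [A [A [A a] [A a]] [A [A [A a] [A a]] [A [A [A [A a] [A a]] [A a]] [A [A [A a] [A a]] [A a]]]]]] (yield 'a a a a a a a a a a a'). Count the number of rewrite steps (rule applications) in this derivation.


Every bracketed nonterminal node [X ...] in the tree is produced by exactly one rule application.
Reading the tree off as a leftmost derivation:
  Step 1: S  =>  A A   (applied S -> A A)
  Step 2: A A  =>  a A   (applied A -> a)
  Step 3: a A  =>  a A A   (applied A -> A A)
  Step 4: a A A  =>  a A A A   (applied A -> A A)
  Step 5: a A A A  =>  a a A A   (applied A -> a)
  Step 6: a a A A  =>  a a a A   (applied A -> a)
  Step 7: a a a A  =>  a a a A A   (applied A -> A A)
  Step 8: a a a A A  =>  a a a A A A   (applied A -> A A)
  Step 9: a a a A A A  =>  a a a a A A   (applied A -> a)
  Step 10: a a a a A A  =>  a a a a a A   (applied A -> a)
  Step 11: a a a a a A  =>  a a a a a A A   (applied A -> A A)
  Step 12: a a a a a A A  =>  a a a a a A A A   (applied A -> A A)
  Step 13: a a a a a A A A  =>  a a a a a A A A A   (applied A -> A A)
  Step 14: a a a a a A A A A  =>  a a a a a a A A A   (applied A -> a)
  Step 15: a a a a a a A A A  =>  a a a a a a a A A   (applied A -> a)
  Step 16: a a a a a a a A A  =>  a a a a a a a a A   (applied A -> a)
  Step 17: a a a a a a a a A  =>  a a a a a a a a A A   (applied A -> A A)
  Step 18: a a a a a a a a A A  =>  a a a a a a a a A A A   (applied A -> A A)
  Step 19: a a a a a a a a A A A  =>  a a a a a a a a a A A   (applied A -> a)
  Step 20: a a a a a a a a a A A  =>  a a a a a a a a a a A   (applied A -> a)
  Step 21: a a a a a a a a a a A  =>  a a a a a a a a a a a   (applied A -> a)
Final yield: a a a a a a a a a a a
Total rewrite steps: 21

21


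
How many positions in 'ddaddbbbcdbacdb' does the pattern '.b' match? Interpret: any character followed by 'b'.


Pattern: .b means any character followed by 'b'.
Scanning 'ddaddbbbcdbacdb' position-by-position:
  Pos 0: window 'dd' -> no
  Pos 1: window 'da' -> no
  Pos 2: window 'ad' -> no
  Pos 3: window 'dd' -> no
  Pos 4: window 'db' -> MATCH
  Pos 5: window 'bb' -> MATCH
  Pos 6: window 'bb' -> MATCH
  Pos 7: window 'bc' -> no
  Pos 8: window 'cd' -> no
  Pos 9: window 'db' -> MATCH
  Pos 10: window 'ba' -> no
  Pos 11: window 'ac' -> no
  Pos 12: window 'cd' -> no
  Pos 13: window 'db' -> MATCH
  Pos 14: window 'b' -> no
Total matches: 5

5


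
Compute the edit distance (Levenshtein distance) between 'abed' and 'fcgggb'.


Building DP table for s1='abed' (len 4) and s2='fcgggb' (len 6):
       f  c  g  g  g  b
    0  1  2  3  4  5  6
  a 1  1  2  3  4  5  6
  b 2  2  2  3  4  5  5
  e 3  3  3  3  4  5  6
  d 4  4  4  4  4  5  6
Edit distance = dp[4][6] = 6

6


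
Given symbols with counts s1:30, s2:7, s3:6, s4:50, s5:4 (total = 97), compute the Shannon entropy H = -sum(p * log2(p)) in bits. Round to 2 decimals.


Computing entropy H = -sum(p_i * log2(p_i)):
  s1: p = 30/97 = 0.3093, -p*log2(p) = 0.5236
  s2: p = 7/97 = 0.0722, -p*log2(p) = 0.2737
  s3: p = 6/97 = 0.0619, -p*log2(p) = 0.2483
  s4: p = 50/97 = 0.5155, -p*log2(p) = 0.4928
  s5: p = 4/97 = 0.0412, -p*log2(p) = 0.1897
H = sum of terms = 1.7281
Rounded to 2 decimals: 1.73

1.73


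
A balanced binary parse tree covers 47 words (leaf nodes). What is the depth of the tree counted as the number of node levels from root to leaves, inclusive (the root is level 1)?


In a balanced binary tree with n leaves the deepest leaf is ceil(log2(n)) edges below the root,
so counting node levels inclusive of root and leaves gives ceil(log2(n)) + 1 levels.
log2(47) = 5.5546
ceil(5.5546) = 6
levels = 6 + 1 = 7

7


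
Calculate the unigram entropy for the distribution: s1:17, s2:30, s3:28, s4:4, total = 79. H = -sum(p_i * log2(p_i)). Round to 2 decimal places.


Computing entropy H = -sum(p_i * log2(p_i)):
  s1: p = 17/79 = 0.2152, -p*log2(p) = 0.4769
  s2: p = 30/79 = 0.3797, -p*log2(p) = 0.5305
  s3: p = 28/79 = 0.3544, -p*log2(p) = 0.5304
  s4: p = 4/79 = 0.0506, -p*log2(p) = 0.2179
H = sum of terms = 1.7557
Rounded to 2 decimals: 1.76

1.76


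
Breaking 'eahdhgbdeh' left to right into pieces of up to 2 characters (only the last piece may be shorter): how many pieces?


'eahdhgbdeh' has 10 characters.
Chunking with max size 2:
  Chunk 1: 'ea' (positions 0-1)
  Chunk 2: 'hd' (positions 2-3)
  Chunk 3: 'hg' (positions 4-5)
  Chunk 4: 'bd' (positions 6-7)
  Chunk 5: 'eh' (positions 8-9)
Total chunks: ceil(10 / 2) = 5

5


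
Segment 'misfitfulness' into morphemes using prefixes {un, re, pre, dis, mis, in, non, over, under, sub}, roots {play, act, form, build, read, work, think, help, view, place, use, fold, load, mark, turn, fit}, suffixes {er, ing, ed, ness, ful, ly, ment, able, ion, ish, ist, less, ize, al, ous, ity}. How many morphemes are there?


Segmenting 'misfitfulness' against the inventory:
  'mis' -> prefix (morpheme 1)
  'fit' -> root (morpheme 2)
  'ful' -> suffix (morpheme 3)
  'ness' -> suffix (morpheme 4)
Total morphemes: 4

4


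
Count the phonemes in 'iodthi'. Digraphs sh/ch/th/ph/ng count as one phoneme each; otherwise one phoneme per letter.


Parsing 'iodthi' greedily, digraphs first:
  'i' -> vowel phoneme (phonemes so far: 1)
  'o' -> vowel phoneme (phonemes so far: 2)
  'd' -> consonant phoneme (phonemes so far: 3)
  'th' -> digraph (1 consonant phoneme) (phonemes so far: 4)
  'i' -> vowel phoneme (phonemes so far: 5)
Total phonemes: 5

5


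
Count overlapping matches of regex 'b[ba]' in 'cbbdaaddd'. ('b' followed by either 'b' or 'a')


Pattern: b[ba] means 'b' followed by either 'b' or 'a'.
Scanning 'cbbdaaddd' position-by-position:
  Pos 0: window 'cb' -> no
  Pos 1: window 'bb' -> MATCH
  Pos 2: window 'bd' -> no
  Pos 3: window 'da' -> no
  Pos 4: window 'aa' -> no
  Pos 5: window 'ad' -> no
  Pos 6: window 'dd' -> no
  Pos 7: window 'dd' -> no
  Pos 8: window 'd' -> no
Total matches: 1

1


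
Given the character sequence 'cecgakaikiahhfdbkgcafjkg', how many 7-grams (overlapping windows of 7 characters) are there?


String 'cecgakaikiahhfdbkgcafjkg' has length L = 24.
Number of overlapping n-grams = L - n + 1
Substituting: 24 - 7 + 1 = 18

18


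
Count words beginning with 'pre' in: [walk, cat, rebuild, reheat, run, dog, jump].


Checking each word for prefix 'pre':
  'walk' -> no (count: 0)
  'cat' -> no (count: 0)
  'rebuild' -> no (count: 0)
  'reheat' -> no (count: 0)
  'run' -> no (count: 0)
  'dog' -> no (count: 0)
  'jump' -> no (count: 0)
Total with prefix 'pre': 0

0


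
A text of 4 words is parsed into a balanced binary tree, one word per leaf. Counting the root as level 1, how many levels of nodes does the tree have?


In a balanced binary tree with n leaves the deepest leaf is ceil(log2(n)) edges below the root,
so counting node levels inclusive of root and leaves gives ceil(log2(n)) + 1 levels.
log2(4) = 2.0000
ceil(2.0000) = 2
levels = 2 + 1 = 3

3


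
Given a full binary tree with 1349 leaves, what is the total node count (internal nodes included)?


Leaf nodes (terminals): 1349
Internal nodes = n - 1 = 1349 - 1 = 1348
Total = leaves + internal = 1349 + 1348 = 2697

2697


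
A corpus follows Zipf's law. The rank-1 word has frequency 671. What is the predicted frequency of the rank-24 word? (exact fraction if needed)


Zipf's law: freq(rank) = f1 / rank
f1 = 671, rank = 24
freq = 671 / 24
GCD(671, 24) = 1
Simplified: 671/24

671/24


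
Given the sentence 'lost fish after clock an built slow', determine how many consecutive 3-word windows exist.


Word trigrams from [7] words:
  Trigram 1: (lost fish after)
  Trigram 2: (fish after clock)
  Trigram 3: (after clock an)
  Trigram 4: (clock an built)
  Trigram 5: (an built slow)
Total word trigrams: 7 - 2 = 5

5


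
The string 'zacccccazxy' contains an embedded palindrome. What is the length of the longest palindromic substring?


Scanning 'zacccccazxy' for palindromic substrings.
Substring at positions 0-8: 'zacccccaz'.
Check: reverse('zacccccaz') = 'zacccccaz' -> palindrome confirmed.
Neighbouring characters ('-' / 'x') break symmetry, so it cannot extend further.
No longer palindromic substring exists; longest length = 9

9


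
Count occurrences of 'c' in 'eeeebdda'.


Scanning 'eeeebdda' for 'c':
  No matches found.
Total occurrences of 'c': 0

0


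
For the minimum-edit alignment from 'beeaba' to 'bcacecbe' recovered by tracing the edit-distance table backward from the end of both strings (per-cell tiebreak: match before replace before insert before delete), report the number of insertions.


Edit distance = 5. Backtracking from cell (6, 8) with preference match > replace > insert > delete,
then listing the resulting alignment 'beeaba' -> 'bcacecbe' left to right:
  Step 1: keep 'b'
  Step 2: insert 'c' [insertion #1]
  Step 3: insert 'a' [insertion #2]
  Step 4: replace e->c
  Step 5: keep 'e'
  Step 6: replace a->c
  Step 7: keep 'b'
  Step 8: replace a->e
Total insertions: 2

2


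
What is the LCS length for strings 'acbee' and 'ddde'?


DP table for LCS of 'acbee' and 'ddde':
       d  d  d  e
    0  0  0  0  0
  a 0  0  0  0  0
  c 0  0  0  0  0
  b 0  0  0  0  0
  e 0  0  0  0  1
  e 0  0  0  0  1
LCS: 'e'
LCS length = 1

1


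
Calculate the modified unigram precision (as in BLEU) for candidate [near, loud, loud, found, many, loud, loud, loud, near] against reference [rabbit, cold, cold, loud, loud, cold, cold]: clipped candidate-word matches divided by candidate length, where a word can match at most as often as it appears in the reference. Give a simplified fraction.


Reference word counts: {'cold': 4, 'loud': 2, 'rabbit': 1}
Checking each candidate word (with clipping):
  'near' -> not in reference -> no match (matches: 0)
  'loud' -> in reference (ref count 2, used 1/2) -> match (matches: 1)
  'loud' -> in reference (ref count 2, used 2/2) -> match (matches: 2)
  'found' -> not in reference -> no match (matches: 2)
  'many' -> not in reference -> no match (matches: 2)
  'loud' -> ref count 2 already used up (2/2) -> clipped, no match (matches: 2)
  'loud' -> ref count 2 already used up (2/2) -> clipped, no match (matches: 2)
  'loud' -> ref count 2 already used up (2/2) -> clipped, no match (matches: 2)
  'near' -> not in reference -> no match (matches: 2)
Clipped matches: 2, Candidate length: 9
Precision = 2/9

2/9


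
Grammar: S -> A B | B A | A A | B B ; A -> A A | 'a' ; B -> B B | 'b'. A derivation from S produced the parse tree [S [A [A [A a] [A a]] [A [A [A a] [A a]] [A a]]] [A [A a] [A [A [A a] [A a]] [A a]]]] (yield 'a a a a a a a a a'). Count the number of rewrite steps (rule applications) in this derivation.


Every bracketed nonterminal node [X ...] in the tree is produced by exactly one rule application.
Reading the tree off as a leftmost derivation:
  Step 1: S  =>  A A   (applied S -> A A)
  Step 2: A A  =>  A A A   (applied A -> A A)
  Step 3: A A A  =>  A A A A   (applied A -> A A)
  Step 4: A A A A  =>  a A A A   (applied A -> a)
  Step 5: a A A A  =>  a a A A   (applied A -> a)
  Step 6: a a A A  =>  a a A A A   (applied A -> A A)
  Step 7: a a A A A  =>  a a A A A A   (applied A -> A A)
  Step 8: a a A A A A  =>  a a a A A A   (applied A -> a)
  Step 9: a a a A A A  =>  a a a a A A   (applied A -> a)
  Step 10: a a a a A A  =>  a a a a a A   (applied A -> a)
  Step 11: a a a a a A  =>  a a a a a A A   (applied A -> A A)
  Step 12: a a a a a A A  =>  a a a a a a A   (applied A -> a)
  Step 13: a a a a a a A  =>  a a a a a a A A   (applied A -> A A)
  Step 14: a a a a a a A A  =>  a a a a a a A A A   (applied A -> A A)
  Step 15: a a a a a a A A A  =>  a a a a a a a A A   (applied A -> a)
  Step 16: a a a a a a a A A  =>  a a a a a a a a A   (applied A -> a)
  Step 17: a a a a a a a a A  =>  a a a a a a a a a   (applied A -> a)
Final yield: a a a a a a a a a
Total rewrite steps: 17

17


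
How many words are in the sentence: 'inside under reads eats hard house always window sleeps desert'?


Counting words by splitting on spaces:
  Word 1: 'inside'
  Word 2: 'under'
  Word 3: 'reads'
  Word 4: 'eats'
  Word 5: 'hard'
  Word 6: 'house'
  Word 7: 'always'
  Word 8: 'window'
  Word 9: 'sleeps'
  Word 10: 'desert'
Total words: 10

10


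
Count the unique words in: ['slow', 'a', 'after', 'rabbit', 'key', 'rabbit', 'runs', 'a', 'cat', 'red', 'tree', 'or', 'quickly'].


Listing all tokens and tracking unique types:
  Token 1: 'slow' -> NEW (unique so far: 1)
  Token 2: 'a' -> NEW (unique so far: 2)
  Token 3: 'after' -> NEW (unique so far: 3)
  Token 4: 'rabbit' -> NEW (unique so far: 4)
  Token 5: 'key' -> NEW (unique so far: 5)
  Token 6: 'rabbit' -> duplicate (unique so far: 5)
  Token 7: 'runs' -> NEW (unique so far: 6)
  Token 8: 'a' -> duplicate (unique so far: 6)
  Token 9: 'cat' -> NEW (unique so far: 7)
  Token 10: 'red' -> NEW (unique so far: 8)
  Token 11: 'tree' -> NEW (unique so far: 9)
  Token 12: 'or' -> NEW (unique so far: 10)
  Token 13: 'quickly' -> NEW (unique so far: 11)
Unique types: ('a', 'after', 'cat', 'key', 'or', 'quickly', 'rabbit', 'red', 'runs', 'slow', 'tree')
Vocabulary size: 11

11


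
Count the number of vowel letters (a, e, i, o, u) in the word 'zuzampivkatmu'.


Scanning each character of 'zuzampivkatmu':
  Position 1: 'z' -> consonant (running count: 0)
  Position 2: 'u' -> vowel (running count: 1)
  Position 3: 'z' -> consonant (running count: 1)
  Position 4: 'a' -> vowel (running count: 2)
  Position 5: 'm' -> consonant (running count: 2)
  Position 6: 'p' -> consonant (running count: 2)
  Position 7: 'i' -> vowel (running count: 3)
  Position 8: 'v' -> consonant (running count: 3)
  Position 9: 'k' -> consonant (running count: 3)
  Position 10: 'a' -> vowel (running count: 4)
  Position 11: 't' -> consonant (running count: 4)
  Position 12: 'm' -> consonant (running count: 4)
  Position 13: 'u' -> vowel (running count: 5)
Total vowels: 5

5


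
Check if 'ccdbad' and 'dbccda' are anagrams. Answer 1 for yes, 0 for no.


Sort characters of 'ccdbad': 'abccdd'
Sort characters of 'dbccda': 'abccdd'
Sorted forms match -> they ARE anagrams
Result: 1

1


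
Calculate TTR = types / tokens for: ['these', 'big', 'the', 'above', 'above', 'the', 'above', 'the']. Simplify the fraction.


Tokens: 8
Unique types: ('above', 'big', 'the', 'these') = 4
TTR = 4/8
Simplify: divide both by 4 -> 1/2
TTR = 1/2

1/2


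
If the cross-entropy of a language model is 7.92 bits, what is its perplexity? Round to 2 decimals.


Perplexity formula: PP = 2^H
H = 7.92
PP = 2^7.92
Decompose: 2^7.92 = 2^7 * 2^0.92
2^7 = 128, 2^0.92 ~ 1.8921153
PP ~ 128 * 1.8921153 = 242.1907584
Rounded to 2 decimals: 242.19

242.19


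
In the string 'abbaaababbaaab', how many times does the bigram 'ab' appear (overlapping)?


Scanning 'abbaaababbaaab' for bigram 'ab':
  Position 0: 'ab' -> MATCH
  Position 1: 'bb' -> no
  Position 2: 'ba' -> no
  Position 3: 'aa' -> no
  Position 4: 'aa' -> no
  Position 5: 'ab' -> MATCH
  Position 6: 'ba' -> no
  Position 7: 'ab' -> MATCH
  Position 8: 'bb' -> no
  Position 9: 'ba' -> no
  Position 10: 'aa' -> no
  Position 11: 'aa' -> no
  Position 12: 'ab' -> MATCH
Total matches: 4

4


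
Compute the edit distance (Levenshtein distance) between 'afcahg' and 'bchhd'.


Building DP table for s1='afcahg' (len 6) and s2='bchhd' (len 5):
       b  c  h  h  d
    0  1  2  3  4  5
  a 1  1  2  3  4  5
  f 2  2  2  3  4  5
  c 3  3  2  3  4  5
  a 4  4  3  3  4  5
  h 5  5  4  3  3  4
  g 6  6  5  4  4  4
Edit distance = dp[6][5] = 4

4


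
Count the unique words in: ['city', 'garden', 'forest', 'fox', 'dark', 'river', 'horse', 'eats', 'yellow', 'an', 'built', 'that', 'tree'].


Listing all tokens and tracking unique types:
  Token 1: 'city' -> NEW (unique so far: 1)
  Token 2: 'garden' -> NEW (unique so far: 2)
  Token 3: 'forest' -> NEW (unique so far: 3)
  Token 4: 'fox' -> NEW (unique so far: 4)
  Token 5: 'dark' -> NEW (unique so far: 5)
  Token 6: 'river' -> NEW (unique so far: 6)
  Token 7: 'horse' -> NEW (unique so far: 7)
  Token 8: 'eats' -> NEW (unique so far: 8)
  Token 9: 'yellow' -> NEW (unique so far: 9)
  Token 10: 'an' -> NEW (unique so far: 10)
  Token 11: 'built' -> NEW (unique so far: 11)
  Token 12: 'that' -> NEW (unique so far: 12)
  Token 13: 'tree' -> NEW (unique so far: 13)
Unique types: ('an', 'built', 'city', 'dark', 'eats', 'forest', 'fox', 'garden', 'horse', 'river', 'that', 'tree', 'yellow')
Vocabulary size: 13

13


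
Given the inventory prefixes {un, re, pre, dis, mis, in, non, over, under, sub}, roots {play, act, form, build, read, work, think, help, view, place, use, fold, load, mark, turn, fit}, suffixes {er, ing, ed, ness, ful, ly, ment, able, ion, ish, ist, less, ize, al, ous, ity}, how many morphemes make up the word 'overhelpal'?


Segmenting 'overhelpal' against the inventory:
  'over' -> prefix (morpheme 1)
  'help' -> root (morpheme 2)
  'al' -> suffix (morpheme 3)
Total morphemes: 3

3


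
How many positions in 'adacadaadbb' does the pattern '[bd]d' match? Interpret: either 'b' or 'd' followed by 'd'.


Pattern: [bd]d means either 'b' or 'd' followed by 'd'.
Scanning 'adacadaadbb' position-by-position:
  Pos 0: window 'ad' -> no
  Pos 1: window 'da' -> no
  Pos 2: window 'ac' -> no
  Pos 3: window 'ca' -> no
  Pos 4: window 'ad' -> no
  Pos 5: window 'da' -> no
  Pos 6: window 'aa' -> no
  Pos 7: window 'ad' -> no
  Pos 8: window 'db' -> no
  Pos 9: window 'bb' -> no
  Pos 10: window 'b' -> no
Total matches: 0

0


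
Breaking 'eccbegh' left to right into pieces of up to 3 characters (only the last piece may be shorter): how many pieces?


'eccbegh' has 7 characters.
Chunking with max size 3:
  Chunk 1: 'ecc' (positions 0-2)
  Chunk 2: 'beg' (positions 3-5)
  Chunk 3: 'h' (positions 6-6)
Total chunks: ceil(7 / 3) = 3

3


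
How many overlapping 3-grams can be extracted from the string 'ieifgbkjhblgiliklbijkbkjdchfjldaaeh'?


String 'ieifgbkjhblgiliklbijkbkjdchfjldaaeh' has length L = 35.
Number of overlapping n-grams = L - n + 1
Substituting: 35 - 3 + 1 = 33

33


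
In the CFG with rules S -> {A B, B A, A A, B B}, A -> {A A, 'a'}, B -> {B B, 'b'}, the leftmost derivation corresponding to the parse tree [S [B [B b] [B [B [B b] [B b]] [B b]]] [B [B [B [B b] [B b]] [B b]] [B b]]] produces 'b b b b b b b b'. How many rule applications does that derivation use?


Every bracketed nonterminal node [X ...] in the tree is produced by exactly one rule application.
Reading the tree off as a leftmost derivation:
  Step 1: S  =>  B B   (applied S -> B B)
  Step 2: B B  =>  B B B   (applied B -> B B)
  Step 3: B B B  =>  b B B   (applied B -> b)
  Step 4: b B B  =>  b B B B   (applied B -> B B)
  Step 5: b B B B  =>  b B B B B   (applied B -> B B)
  Step 6: b B B B B  =>  b b B B B   (applied B -> b)
  Step 7: b b B B B  =>  b b b B B   (applied B -> b)
  Step 8: b b b B B  =>  b b b b B   (applied B -> b)
  Step 9: b b b b B  =>  b b b b B B   (applied B -> B B)
  Step 10: b b b b B B  =>  b b b b B B B   (applied B -> B B)
  Step 11: b b b b B B B  =>  b b b b B B B B   (applied B -> B B)
  Step 12: b b b b B B B B  =>  b b b b b B B B   (applied B -> b)
  Step 13: b b b b b B B B  =>  b b b b b b B B   (applied B -> b)
  Step 14: b b b b b b B B  =>  b b b b b b b B   (applied B -> b)
  Step 15: b b b b b b b B  =>  b b b b b b b b   (applied B -> b)
Final yield: b b b b b b b b
Total rewrite steps: 15

15


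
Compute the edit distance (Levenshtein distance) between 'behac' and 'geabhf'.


Building DP table for s1='behac' (len 5) and s2='geabhf' (len 6):
       g  e  a  b  h  f
    0  1  2  3  4  5  6
  b 1  1  2  3  3  4  5
  e 2  2  1  2  3  4  5
  h 3  3  2  2  3  3  4
  a 4  4  3  2  3  4  4
  c 5  5  4  3  3  4  5
Edit distance = dp[5][6] = 5

5
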